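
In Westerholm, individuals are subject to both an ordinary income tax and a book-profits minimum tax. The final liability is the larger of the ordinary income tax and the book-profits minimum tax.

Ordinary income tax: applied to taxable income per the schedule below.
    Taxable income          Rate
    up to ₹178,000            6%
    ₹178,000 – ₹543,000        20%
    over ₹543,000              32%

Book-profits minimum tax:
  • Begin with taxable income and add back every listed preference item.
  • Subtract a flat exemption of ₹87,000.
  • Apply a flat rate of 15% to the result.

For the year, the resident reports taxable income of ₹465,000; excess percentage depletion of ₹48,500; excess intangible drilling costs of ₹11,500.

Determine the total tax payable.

₹68,080

Book-profits minimum tax:
  Adjusted income: ₹465,000 + ₹48,500 + ₹11,500 = ₹525,000
  Less exemption ₹87,000 → base ₹438,000
  ₹438,000 × 15% = ₹65,700

Ordinary income tax:
  ₹178,000 × 6% = ₹10,680
  ₹287,000 × 20% = ₹57,400
  → ₹68,080

₹68,080 > ₹65,700, so the ordinary income tax governs.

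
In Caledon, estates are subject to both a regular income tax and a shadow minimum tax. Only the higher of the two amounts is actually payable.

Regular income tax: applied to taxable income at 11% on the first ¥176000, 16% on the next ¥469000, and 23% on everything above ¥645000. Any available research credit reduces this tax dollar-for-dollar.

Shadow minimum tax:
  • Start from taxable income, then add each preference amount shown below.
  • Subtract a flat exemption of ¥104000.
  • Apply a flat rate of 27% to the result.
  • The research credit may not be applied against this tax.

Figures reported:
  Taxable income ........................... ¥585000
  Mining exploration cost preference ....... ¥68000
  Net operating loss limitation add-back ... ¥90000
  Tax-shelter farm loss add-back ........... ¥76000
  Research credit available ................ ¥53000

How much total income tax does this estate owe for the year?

¥193050

Shadow minimum tax:
  Adjusted income: ¥585000 + ¥68000 + ¥90000 + ¥76000 = ¥819000
  Less exemption ¥104000 → base ¥715000
  ¥715000 × 27% = ¥193050

Regular income tax:
  ¥176000 × 11% = ¥19360
  ¥409000 × 16% = ¥65440
  → ¥84800
  Less research credit ¥53000 → ¥31800

¥193050 > ¥31800, so the shadow minimum tax is the binding amount.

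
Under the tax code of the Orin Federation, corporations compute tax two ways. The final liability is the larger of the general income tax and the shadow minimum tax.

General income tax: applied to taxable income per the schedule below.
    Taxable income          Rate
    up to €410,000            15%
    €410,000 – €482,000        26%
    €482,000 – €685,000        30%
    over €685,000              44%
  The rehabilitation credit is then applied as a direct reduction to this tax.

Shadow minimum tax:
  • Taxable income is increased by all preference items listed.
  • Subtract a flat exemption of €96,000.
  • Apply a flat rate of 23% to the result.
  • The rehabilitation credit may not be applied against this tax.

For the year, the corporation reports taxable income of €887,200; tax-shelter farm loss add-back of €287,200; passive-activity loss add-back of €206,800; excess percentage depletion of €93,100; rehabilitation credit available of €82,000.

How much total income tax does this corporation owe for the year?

Shadow minimum tax:
  Adjusted income: €887,200 + €287,200 + €206,800 + €93,100 = €1,474,300
  Less exemption €96,000 → base €1,378,300
  €1,378,300 × 23% = €317,009

General income tax:
  €410,000 × 15% = €61,500
  €72,000 × 26% = €18,720
  €203,000 × 30% = €60,900
  €202,200 × 44% = €88,968
  → €230,088
  Less rehabilitation credit €82,000 → €148,088

€317,009 > €148,088, so the shadow minimum tax is the binding amount.

€317,009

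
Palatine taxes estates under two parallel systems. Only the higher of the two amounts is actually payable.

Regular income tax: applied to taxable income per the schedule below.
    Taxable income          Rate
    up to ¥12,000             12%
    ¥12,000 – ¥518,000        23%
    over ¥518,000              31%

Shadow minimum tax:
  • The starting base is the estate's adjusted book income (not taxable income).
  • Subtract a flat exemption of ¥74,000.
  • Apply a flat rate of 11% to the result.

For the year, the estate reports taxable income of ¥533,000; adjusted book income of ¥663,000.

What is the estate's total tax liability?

Shadow minimum tax:
  Base (adjusted book income): ¥663,000
  Less exemption ¥74,000 → base ¥589,000
  ¥589,000 × 11% = ¥64,790

Regular income tax:
  ¥12,000 × 12% = ¥1,440
  ¥506,000 × 23% = ¥116,380
  ¥15,000 × 31% = ¥4,650
  → ¥122,470

¥122,470 > ¥64,790, so the regular income tax governs.

¥122,470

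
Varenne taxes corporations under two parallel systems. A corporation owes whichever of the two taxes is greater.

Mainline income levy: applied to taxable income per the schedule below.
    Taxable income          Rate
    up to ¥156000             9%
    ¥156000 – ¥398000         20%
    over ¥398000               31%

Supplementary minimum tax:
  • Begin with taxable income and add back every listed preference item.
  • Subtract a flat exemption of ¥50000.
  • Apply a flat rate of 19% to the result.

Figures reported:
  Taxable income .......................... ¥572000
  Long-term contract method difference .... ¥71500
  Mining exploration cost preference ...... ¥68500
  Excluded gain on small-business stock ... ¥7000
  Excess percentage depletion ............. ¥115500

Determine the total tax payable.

Supplementary minimum tax:
  Adjusted income: ¥572000 + ¥71500 + ¥68500 + ¥7000 + ¥115500 = ¥834500
  Less exemption ¥50000 → base ¥784500
  ¥784500 × 19% = ¥149055

Mainline income levy:
  ¥156000 × 9% = ¥14040
  ¥242000 × 20% = ¥48400
  ¥174000 × 31% = ¥53940
  → ¥116380

¥149055 > ¥116380, so the supplementary minimum tax is the binding amount.

¥149055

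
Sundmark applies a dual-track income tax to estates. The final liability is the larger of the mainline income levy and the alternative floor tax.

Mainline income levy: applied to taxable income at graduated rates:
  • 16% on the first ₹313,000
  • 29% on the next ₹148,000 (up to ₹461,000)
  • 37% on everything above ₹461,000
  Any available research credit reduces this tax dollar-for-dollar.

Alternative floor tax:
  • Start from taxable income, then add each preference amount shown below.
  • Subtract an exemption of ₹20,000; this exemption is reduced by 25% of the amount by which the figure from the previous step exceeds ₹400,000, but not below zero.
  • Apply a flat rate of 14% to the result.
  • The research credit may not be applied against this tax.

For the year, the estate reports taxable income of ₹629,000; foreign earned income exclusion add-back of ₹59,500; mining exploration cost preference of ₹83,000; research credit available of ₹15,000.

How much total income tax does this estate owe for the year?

Mainline income levy:
  ₹313,000 × 16% = ₹50,080
  ₹148,000 × 29% = ₹42,920
  ₹168,000 × 37% = ₹62,160
  → ₹155,160
  Less research credit ₹15,000 → ₹140,160

Alternative floor tax:
  Adjusted income: ₹629,000 + ₹59,500 + ₹83,000 = ₹771,500
  Exemption: 25% × (₹771,500 − ₹400,000) = ₹92,875 ≥ ₹20,000, so the exemption is fully phased out
  Base: ₹771,500 − ₹0 = ₹771,500
  ₹771,500 × 14% = ₹108,010

₹140,160 > ₹108,010, so the mainline income levy governs.

₹140,160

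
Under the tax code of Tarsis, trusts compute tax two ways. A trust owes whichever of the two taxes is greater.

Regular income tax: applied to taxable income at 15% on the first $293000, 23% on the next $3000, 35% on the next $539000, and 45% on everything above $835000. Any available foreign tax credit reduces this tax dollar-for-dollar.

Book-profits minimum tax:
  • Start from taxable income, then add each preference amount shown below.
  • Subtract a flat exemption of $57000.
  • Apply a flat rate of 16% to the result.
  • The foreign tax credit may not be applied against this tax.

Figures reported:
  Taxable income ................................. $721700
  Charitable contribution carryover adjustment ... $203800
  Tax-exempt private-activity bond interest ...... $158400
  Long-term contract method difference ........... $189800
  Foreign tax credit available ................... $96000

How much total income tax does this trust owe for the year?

$194672

Regular income tax:
  $293000 × 15% = $43950
  $3000 × 23% = $690
  $425700 × 35% = $148995
  → $193635
  Less foreign tax credit $96000 → $97635

Book-profits minimum tax:
  Adjusted income: $721700 + $203800 + $158400 + $189800 = $1273700
  Less exemption $57000 → base $1216700
  $1216700 × 16% = $194672

$194672 > $97635, so the book-profits minimum tax is the binding amount.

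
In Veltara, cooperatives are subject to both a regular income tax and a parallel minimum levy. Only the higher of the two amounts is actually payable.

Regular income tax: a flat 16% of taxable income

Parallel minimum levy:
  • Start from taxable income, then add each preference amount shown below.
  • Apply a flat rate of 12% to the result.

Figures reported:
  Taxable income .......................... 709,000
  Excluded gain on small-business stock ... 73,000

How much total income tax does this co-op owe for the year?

Parallel minimum levy:
  Adjusted income: 709,000 + 73,000 = 782,000
  782,000 × 12% = 93,840

Regular income tax:
  709,000 × 16% = 113,440

113,440 > 93,840, so the regular income tax governs.

113,440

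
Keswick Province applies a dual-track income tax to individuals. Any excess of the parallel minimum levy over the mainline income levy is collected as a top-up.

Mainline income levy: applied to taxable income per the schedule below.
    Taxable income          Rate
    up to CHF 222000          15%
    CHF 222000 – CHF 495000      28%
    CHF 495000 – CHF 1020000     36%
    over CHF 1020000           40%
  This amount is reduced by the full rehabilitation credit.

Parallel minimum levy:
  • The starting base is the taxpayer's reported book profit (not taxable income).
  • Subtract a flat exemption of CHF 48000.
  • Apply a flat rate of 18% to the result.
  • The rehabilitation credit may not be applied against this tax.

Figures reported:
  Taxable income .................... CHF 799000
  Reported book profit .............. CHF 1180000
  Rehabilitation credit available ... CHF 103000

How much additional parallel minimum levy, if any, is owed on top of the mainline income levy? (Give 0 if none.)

Mainline income levy:
  CHF 222000 × 15% = CHF 33300
  CHF 273000 × 28% = CHF 76440
  CHF 304000 × 36% = CHF 109440
  → CHF 219180
  Less rehabilitation credit CHF 103000 → CHF 116180

Parallel minimum levy:
  Base (reported book profit): CHF 1180000
  Less exemption CHF 48000 → base CHF 1132000
  CHF 1132000 × 18% = CHF 203760

Excess of parallel minimum levy over mainline income levy: CHF 203760 − CHF 116180 = CHF 87580.

CHF 87580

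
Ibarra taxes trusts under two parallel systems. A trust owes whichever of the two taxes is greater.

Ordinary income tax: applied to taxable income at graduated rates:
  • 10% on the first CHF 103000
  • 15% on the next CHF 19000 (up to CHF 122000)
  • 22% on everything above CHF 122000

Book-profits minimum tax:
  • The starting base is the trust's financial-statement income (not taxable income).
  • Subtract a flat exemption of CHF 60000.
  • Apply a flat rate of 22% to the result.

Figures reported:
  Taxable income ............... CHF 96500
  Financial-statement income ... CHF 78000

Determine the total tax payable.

CHF 9650

Book-profits minimum tax:
  Base (financial-statement income): CHF 78000
  Less exemption CHF 60000 → base CHF 18000
  CHF 18000 × 22% = CHF 3960

Ordinary income tax:
  CHF 96500 × 10% = CHF 9650

CHF 9650 > CHF 3960, so the ordinary income tax governs.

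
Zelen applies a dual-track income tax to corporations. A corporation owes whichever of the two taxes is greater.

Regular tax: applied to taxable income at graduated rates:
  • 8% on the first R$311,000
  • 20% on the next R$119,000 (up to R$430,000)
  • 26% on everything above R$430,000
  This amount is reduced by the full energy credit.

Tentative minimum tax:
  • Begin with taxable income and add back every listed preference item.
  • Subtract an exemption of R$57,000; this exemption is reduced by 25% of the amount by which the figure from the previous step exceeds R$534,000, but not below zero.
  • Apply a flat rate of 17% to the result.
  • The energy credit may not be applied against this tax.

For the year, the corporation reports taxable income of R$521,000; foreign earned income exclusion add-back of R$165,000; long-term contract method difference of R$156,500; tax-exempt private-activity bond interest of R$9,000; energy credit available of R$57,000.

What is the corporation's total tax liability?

R$144,755

Tentative minimum tax:
  Adjusted income: R$521,000 + R$165,000 + R$156,500 + R$9,000 = R$851,500
  Exemption: 25% × (R$851,500 − R$534,000) = R$79,375 ≥ R$57,000, so the exemption is fully phased out
  Base: R$851,500 − R$0 = R$851,500
  R$851,500 × 17% = R$144,755

Regular tax:
  R$311,000 × 8% = R$24,880
  R$119,000 × 20% = R$23,800
  R$91,000 × 26% = R$23,660
  → R$72,340
  Less energy credit R$57,000 → R$15,340

R$144,755 > R$15,340, so the tentative minimum tax is the binding amount.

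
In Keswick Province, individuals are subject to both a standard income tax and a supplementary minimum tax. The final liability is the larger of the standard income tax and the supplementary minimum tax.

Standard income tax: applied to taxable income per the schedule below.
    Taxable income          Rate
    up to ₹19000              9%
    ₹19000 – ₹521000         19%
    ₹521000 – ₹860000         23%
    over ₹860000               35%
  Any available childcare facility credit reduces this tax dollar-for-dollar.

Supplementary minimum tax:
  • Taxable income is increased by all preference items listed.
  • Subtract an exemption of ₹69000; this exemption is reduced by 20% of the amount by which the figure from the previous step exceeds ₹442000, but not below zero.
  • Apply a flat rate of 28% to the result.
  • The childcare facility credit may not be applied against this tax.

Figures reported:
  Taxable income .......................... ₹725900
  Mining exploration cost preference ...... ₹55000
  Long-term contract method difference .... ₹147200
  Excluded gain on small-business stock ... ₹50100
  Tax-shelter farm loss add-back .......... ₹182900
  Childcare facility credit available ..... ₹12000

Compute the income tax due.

₹325108

Standard income tax:
  ₹19000 × 9% = ₹1710
  ₹502000 × 19% = ₹95380
  ₹204900 × 23% = ₹47127
  → ₹144217
  Less childcare facility credit ₹12000 → ₹132217

Supplementary minimum tax:
  Adjusted income: ₹725900 + ₹55000 + ₹147200 + ₹50100 + ₹182900 = ₹1161100
  Exemption: 20% × (₹1161100 − ₹442000) = ₹143820 ≥ ₹69000, so the exemption is fully phased out
  Base: ₹1161100 − ₹0 = ₹1161100
  ₹1161100 × 28% = ₹325108

₹325108 > ₹132217, so the supplementary minimum tax is the binding amount.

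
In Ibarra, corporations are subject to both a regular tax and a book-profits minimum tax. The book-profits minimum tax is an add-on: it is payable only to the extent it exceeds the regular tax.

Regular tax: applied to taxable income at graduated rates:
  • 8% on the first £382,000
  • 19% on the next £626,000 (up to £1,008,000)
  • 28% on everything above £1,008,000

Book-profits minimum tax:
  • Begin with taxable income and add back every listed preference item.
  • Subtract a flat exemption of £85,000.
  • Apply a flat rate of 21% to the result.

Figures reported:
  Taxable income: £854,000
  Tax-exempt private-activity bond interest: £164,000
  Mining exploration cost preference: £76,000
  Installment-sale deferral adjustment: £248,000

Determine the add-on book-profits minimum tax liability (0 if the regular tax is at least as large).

Regular tax:
  £382,000 × 8% = £30,560
  £472,000 × 19% = £89,680
  → £120,240

Book-profits minimum tax:
  Adjusted income: £854,000 + £164,000 + £76,000 + £248,000 = £1,342,000
  Less exemption £85,000 → base £1,257,000
  £1,257,000 × 21% = £263,970

Excess of book-profits minimum tax over regular tax: £263,970 − £120,240 = £143,730.

£143,730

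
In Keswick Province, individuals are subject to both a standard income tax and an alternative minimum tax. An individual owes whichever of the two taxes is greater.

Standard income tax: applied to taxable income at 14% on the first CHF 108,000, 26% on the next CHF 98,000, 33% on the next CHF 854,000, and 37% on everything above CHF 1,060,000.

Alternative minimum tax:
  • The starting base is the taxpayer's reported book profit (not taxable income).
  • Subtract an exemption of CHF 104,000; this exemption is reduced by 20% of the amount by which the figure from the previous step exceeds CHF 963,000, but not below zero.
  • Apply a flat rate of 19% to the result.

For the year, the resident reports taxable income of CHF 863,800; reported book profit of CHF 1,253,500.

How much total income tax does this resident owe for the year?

CHF 257,674

Standard income tax:
  CHF 108,000 × 14% = CHF 15,120
  CHF 98,000 × 26% = CHF 25,480
  CHF 657,800 × 33% = CHF 217,074
  → CHF 257,674

Alternative minimum tax:
  Base (reported book profit): CHF 1,253,500
  Exemption: CHF 104,000 − 20% × (CHF 1,253,500 − CHF 963,000) = CHF 104,000 − CHF 58,100 = CHF 45,900
  Base: CHF 1,253,500 − CHF 45,900 = CHF 1,207,600
  CHF 1,207,600 × 19% = CHF 229,444

CHF 257,674 > CHF 229,444, so the standard income tax governs.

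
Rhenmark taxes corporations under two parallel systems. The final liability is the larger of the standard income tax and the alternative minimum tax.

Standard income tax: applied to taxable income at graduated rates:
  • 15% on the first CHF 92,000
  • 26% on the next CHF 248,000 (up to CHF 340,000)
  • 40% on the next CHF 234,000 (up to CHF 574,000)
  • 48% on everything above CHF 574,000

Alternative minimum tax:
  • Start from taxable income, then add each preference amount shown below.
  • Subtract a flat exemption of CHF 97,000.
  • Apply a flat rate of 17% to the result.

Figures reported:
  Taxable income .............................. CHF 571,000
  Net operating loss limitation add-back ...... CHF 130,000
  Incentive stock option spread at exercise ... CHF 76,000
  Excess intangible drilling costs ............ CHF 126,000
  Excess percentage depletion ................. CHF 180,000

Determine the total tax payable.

CHF 170,680

Standard income tax:
  CHF 92,000 × 15% = CHF 13,800
  CHF 248,000 × 26% = CHF 64,480
  CHF 231,000 × 40% = CHF 92,400
  → CHF 170,680

Alternative minimum tax:
  Adjusted income: CHF 571,000 + CHF 130,000 + CHF 76,000 + CHF 126,000 + CHF 180,000 = CHF 1,083,000
  Less exemption CHF 97,000 → base CHF 986,000
  CHF 986,000 × 17% = CHF 167,620

CHF 170,680 > CHF 167,620, so the standard income tax governs.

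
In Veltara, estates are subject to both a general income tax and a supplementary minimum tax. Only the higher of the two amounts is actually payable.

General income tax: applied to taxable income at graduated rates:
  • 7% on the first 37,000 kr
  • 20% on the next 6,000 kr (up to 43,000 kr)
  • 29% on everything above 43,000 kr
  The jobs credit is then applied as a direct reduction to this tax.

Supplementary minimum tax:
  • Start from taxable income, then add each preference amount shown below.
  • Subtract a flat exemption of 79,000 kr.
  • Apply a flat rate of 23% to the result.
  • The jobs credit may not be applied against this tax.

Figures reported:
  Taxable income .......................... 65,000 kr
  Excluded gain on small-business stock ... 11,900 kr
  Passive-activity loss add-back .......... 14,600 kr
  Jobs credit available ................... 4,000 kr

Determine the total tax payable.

6,170 kr

General income tax:
  37,000 kr × 7% = 2,590 kr
  6,000 kr × 20% = 1,200 kr
  22,000 kr × 29% = 6,380 kr
  → 10,170 kr
  Less jobs credit 4,000 kr → 6,170 kr

Supplementary minimum tax:
  Adjusted income: 65,000 kr + 11,900 kr + 14,600 kr = 91,500 kr
  Less exemption 79,000 kr → base 12,500 kr
  12,500 kr × 23% = 2,875 kr

6,170 kr > 2,875 kr, so the general income tax governs.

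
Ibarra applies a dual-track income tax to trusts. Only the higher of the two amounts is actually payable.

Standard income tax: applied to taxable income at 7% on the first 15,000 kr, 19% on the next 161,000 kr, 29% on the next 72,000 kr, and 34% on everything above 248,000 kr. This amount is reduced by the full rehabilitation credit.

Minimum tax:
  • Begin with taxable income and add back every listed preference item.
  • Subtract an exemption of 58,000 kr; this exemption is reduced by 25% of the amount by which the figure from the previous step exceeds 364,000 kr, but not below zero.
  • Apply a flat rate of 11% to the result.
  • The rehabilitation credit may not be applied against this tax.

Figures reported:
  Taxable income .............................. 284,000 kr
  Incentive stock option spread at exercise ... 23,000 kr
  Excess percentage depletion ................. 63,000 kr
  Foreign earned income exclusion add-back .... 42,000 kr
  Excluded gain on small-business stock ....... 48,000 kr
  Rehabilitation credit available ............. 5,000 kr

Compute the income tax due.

59,760 kr

Standard income tax:
  15,000 kr × 7% = 1,050 kr
  161,000 kr × 19% = 30,590 kr
  72,000 kr × 29% = 20,880 kr
  36,000 kr × 34% = 12,240 kr
  → 64,760 kr
  Less rehabilitation credit 5,000 kr → 59,760 kr

Minimum tax:
  Adjusted income: 284,000 kr + 23,000 kr + 63,000 kr + 42,000 kr + 48,000 kr = 460,000 kr
  Exemption: 58,000 kr − 25% × (460,000 kr − 364,000 kr) = 58,000 kr − 24,000 kr = 34,000 kr
  Base: 460,000 kr − 34,000 kr = 426,000 kr
  426,000 kr × 11% = 46,860 kr

59,760 kr > 46,860 kr, so the standard income tax governs.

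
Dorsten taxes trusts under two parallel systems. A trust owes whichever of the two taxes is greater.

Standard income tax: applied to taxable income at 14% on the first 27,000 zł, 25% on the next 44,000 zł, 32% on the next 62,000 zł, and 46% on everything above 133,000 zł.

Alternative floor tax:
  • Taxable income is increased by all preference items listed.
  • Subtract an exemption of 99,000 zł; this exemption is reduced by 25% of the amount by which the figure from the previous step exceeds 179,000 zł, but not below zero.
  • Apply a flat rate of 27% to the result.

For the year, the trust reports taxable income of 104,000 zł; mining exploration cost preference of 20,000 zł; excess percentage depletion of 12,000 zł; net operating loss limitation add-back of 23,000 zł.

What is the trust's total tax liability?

25,340 zł

Standard income tax:
  27,000 zł × 14% = 3,780 zł
  44,000 zł × 25% = 11,000 zł
  33,000 zł × 32% = 10,560 zł
  → 25,340 zł

Alternative floor tax:
  Adjusted income: 104,000 zł + 20,000 zł + 12,000 zł + 23,000 zł = 159,000 zł
  Exemption: 159,000 zł ≤ 179,000 zł, so full 99,000 zł applies
  Base: 159,000 zł − 99,000 zł = 60,000 zł
  60,000 zł × 27% = 16,200 zł

25,340 zł > 16,200 zł, so the standard income tax governs.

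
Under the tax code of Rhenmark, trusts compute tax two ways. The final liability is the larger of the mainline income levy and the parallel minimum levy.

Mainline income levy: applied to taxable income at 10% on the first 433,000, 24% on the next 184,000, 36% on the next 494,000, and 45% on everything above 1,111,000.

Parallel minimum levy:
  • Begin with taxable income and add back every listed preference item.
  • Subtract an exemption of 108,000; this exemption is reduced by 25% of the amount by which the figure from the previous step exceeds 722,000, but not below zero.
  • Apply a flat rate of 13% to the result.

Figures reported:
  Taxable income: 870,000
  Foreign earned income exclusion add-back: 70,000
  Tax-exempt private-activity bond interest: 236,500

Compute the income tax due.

Parallel minimum levy:
  Adjusted income: 870,000 + 70,000 + 236,500 = 1,176,500
  Exemption: 25% × (1,176,500 − 722,000) = 113,625 ≥ 108,000, so the exemption is fully phased out
  Base: 1,176,500 − 0 = 1,176,500
  1,176,500 × 13% = 152,945

Mainline income levy:
  433,000 × 10% = 43,300
  184,000 × 24% = 44,160
  253,000 × 36% = 91,080
  → 178,540

178,540 > 152,945, so the mainline income levy governs.

178,540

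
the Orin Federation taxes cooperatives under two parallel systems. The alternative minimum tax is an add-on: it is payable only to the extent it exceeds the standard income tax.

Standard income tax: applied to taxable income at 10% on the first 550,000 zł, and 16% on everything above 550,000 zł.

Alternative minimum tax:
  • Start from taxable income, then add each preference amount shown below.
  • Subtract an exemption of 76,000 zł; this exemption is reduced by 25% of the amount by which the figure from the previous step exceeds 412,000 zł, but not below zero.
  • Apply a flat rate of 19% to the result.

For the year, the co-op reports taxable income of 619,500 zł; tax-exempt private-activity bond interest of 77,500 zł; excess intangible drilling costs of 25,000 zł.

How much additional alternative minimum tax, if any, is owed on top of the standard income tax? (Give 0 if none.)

Alternative minimum tax:
  Adjusted income: 619,500 zł + 77,500 zł + 25,000 zł = 722,000 zł
  Exemption: 25% × (722,000 zł − 412,000 zł) = 77,500 zł ≥ 76,000 zł, so the exemption is fully phased out
  Base: 722,000 zł − 0 zł = 722,000 zł
  722,000 zł × 19% = 137,180 zł

Standard income tax:
  550,000 zł × 10% = 55,000 zł
  69,500 zł × 16% = 11,120 zł
  → 66,120 zł

Excess of alternative minimum tax over standard income tax: 137,180 zł − 66,120 zł = 71,060 zł.

71,060 zł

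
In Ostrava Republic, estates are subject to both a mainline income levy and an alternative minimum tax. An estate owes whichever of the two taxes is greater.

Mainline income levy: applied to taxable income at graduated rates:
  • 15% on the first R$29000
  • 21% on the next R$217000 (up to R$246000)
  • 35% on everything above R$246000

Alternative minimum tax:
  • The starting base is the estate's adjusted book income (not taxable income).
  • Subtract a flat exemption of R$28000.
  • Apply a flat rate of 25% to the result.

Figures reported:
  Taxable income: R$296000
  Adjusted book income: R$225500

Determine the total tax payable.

Alternative minimum tax:
  Base (adjusted book income): R$225500
  Less exemption R$28000 → base R$197500
  R$197500 × 25% = R$49375

Mainline income levy:
  R$29000 × 15% = R$4350
  R$217000 × 21% = R$45570
  R$50000 × 35% = R$17500
  → R$67420

R$67420 > R$49375, so the mainline income levy governs.

R$67420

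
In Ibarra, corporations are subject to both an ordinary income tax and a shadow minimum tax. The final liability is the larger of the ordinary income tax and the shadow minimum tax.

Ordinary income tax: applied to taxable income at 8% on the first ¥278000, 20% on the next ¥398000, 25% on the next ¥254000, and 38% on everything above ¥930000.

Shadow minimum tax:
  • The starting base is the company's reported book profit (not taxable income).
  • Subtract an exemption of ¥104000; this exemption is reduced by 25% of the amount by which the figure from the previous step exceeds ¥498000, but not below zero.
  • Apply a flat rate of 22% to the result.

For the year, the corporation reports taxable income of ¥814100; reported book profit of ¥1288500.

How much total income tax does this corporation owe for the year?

¥283470

Ordinary income tax:
  ¥278000 × 8% = ¥22240
  ¥398000 × 20% = ¥79600
  ¥138100 × 25% = ¥34525
  → ¥136365

Shadow minimum tax:
  Base (reported book profit): ¥1288500
  Exemption: 25% × (¥1288500 − ¥498000) = ¥197625 ≥ ¥104000, so the exemption is fully phased out
  Base: ¥1288500 − ¥0 = ¥1288500
  ¥1288500 × 22% = ¥283470

¥283470 > ¥136365, so the shadow minimum tax is the binding amount.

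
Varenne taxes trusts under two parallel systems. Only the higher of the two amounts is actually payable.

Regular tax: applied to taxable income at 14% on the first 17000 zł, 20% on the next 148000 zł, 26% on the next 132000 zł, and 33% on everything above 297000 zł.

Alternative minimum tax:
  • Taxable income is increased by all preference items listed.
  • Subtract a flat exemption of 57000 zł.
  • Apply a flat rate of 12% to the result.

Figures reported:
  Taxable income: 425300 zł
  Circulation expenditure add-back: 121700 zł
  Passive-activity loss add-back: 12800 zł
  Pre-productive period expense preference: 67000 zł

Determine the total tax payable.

Alternative minimum tax:
  Adjusted income: 425300 zł + 121700 zł + 12800 zł + 67000 zł = 626800 zł
  Less exemption 57000 zł → base 569800 zł
  569800 zł × 12% = 68376 zł

Regular tax:
  17000 zł × 14% = 2380 zł
  148000 zł × 20% = 29600 zł
  132000 zł × 26% = 34320 zł
  128300 zł × 33% = 42339 zł
  → 108639 zł

108639 zł > 68376 zł, so the regular tax governs.

108639 zł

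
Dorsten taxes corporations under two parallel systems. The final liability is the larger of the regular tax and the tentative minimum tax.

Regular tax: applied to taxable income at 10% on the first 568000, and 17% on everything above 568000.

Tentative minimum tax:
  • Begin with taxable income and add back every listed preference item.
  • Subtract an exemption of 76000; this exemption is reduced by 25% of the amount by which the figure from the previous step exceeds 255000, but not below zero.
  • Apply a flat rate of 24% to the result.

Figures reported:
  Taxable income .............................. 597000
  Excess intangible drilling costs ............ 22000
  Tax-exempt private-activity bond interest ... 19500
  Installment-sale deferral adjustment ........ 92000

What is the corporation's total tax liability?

175320

Tentative minimum tax:
  Adjusted income: 597000 + 22000 + 19500 + 92000 = 730500
  Exemption: 25% × (730500 − 255000) = 118875 ≥ 76000, so the exemption is fully phased out
  Base: 730500 − 0 = 730500
  730500 × 24% = 175320

Regular tax:
  568000 × 10% = 56800
  29000 × 17% = 4930
  → 61730

175320 > 61730, so the tentative minimum tax is the binding amount.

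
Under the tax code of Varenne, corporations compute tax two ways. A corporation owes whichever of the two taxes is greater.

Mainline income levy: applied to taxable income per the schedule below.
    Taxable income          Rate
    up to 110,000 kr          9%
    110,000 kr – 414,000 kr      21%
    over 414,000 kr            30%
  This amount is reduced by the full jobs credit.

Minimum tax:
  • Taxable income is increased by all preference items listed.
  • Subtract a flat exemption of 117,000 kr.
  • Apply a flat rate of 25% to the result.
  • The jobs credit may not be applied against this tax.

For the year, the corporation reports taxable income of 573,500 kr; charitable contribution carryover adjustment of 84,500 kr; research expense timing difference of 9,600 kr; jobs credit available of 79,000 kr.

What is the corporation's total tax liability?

137,650 kr

Minimum tax:
  Adjusted income: 573,500 kr + 84,500 kr + 9,600 kr = 667,600 kr
  Less exemption 117,000 kr → base 550,600 kr
  550,600 kr × 25% = 137,650 kr

Mainline income levy:
  110,000 kr × 9% = 9,900 kr
  304,000 kr × 21% = 63,840 kr
  159,500 kr × 30% = 47,850 kr
  → 121,590 kr
  Less jobs credit 79,000 kr → 42,590 kr

137,650 kr > 42,590 kr, so the minimum tax is the binding amount.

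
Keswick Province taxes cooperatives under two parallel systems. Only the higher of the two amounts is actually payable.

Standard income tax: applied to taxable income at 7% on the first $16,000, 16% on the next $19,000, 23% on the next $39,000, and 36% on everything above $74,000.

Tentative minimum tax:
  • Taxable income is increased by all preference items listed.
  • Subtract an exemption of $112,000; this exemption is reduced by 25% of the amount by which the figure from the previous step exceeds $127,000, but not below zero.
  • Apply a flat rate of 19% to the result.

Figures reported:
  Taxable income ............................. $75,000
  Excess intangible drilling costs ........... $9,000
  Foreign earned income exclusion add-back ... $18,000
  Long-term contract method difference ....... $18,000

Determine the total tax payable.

$13,490

Tentative minimum tax:
  Adjusted income: $75,000 + $9,000 + $18,000 + $18,000 = $120,000
  Exemption: $120,000 ≤ $127,000, so full $112,000 applies
  Base: $120,000 − $112,000 = $8,000
  $8,000 × 19% = $1,520

Standard income tax:
  $16,000 × 7% = $1,120
  $19,000 × 16% = $3,040
  $39,000 × 23% = $8,970
  $1,000 × 36% = $360
  → $13,490

$13,490 > $1,520, so the standard income tax governs.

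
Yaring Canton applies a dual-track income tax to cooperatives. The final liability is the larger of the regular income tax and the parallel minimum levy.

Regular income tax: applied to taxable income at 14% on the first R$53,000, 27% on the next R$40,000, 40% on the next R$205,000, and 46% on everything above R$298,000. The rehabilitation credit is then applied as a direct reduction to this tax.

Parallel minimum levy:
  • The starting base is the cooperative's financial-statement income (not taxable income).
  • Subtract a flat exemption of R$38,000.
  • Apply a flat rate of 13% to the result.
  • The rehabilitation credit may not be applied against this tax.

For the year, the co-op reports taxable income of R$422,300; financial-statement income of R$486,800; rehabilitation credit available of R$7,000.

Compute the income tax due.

Parallel minimum levy:
  Base (financial-statement income): R$486,800
  Less exemption R$38,000 → base R$448,800
  R$448,800 × 13% = R$58,344

Regular income tax:
  R$53,000 × 14% = R$7,420
  R$40,000 × 27% = R$10,800
  R$205,000 × 40% = R$82,000
  R$124,300 × 46% = R$57,178
  → R$157,398
  Less rehabilitation credit R$7,000 → R$150,398

R$150,398 > R$58,344, so the regular income tax governs.

R$150,398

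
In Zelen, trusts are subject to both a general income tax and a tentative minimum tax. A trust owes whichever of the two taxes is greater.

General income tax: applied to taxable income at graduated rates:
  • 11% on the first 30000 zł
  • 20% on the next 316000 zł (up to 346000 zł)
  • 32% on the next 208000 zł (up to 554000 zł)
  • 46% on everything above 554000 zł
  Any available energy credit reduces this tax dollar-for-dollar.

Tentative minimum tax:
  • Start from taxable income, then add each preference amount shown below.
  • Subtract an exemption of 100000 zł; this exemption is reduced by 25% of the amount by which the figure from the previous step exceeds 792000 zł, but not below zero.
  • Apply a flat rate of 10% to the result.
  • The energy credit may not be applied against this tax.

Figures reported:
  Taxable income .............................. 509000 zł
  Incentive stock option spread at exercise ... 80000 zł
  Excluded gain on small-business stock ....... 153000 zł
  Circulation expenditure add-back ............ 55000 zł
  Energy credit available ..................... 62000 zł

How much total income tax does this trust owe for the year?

General income tax:
  30000 zł × 11% = 3300 zł
  316000 zł × 20% = 63200 zł
  163000 zł × 32% = 52160 zł
  → 118660 zł
  Less energy credit 62000 zł → 56660 zł

Tentative minimum tax:
  Adjusted income: 509000 zł + 80000 zł + 153000 zł + 55000 zł = 797000 zł
  Exemption: 100000 zł − 25% × (797000 zł − 792000 zł) = 100000 zł − 1250 zł = 98750 zł
  Base: 797000 zł − 98750 zł = 698250 zł
  698250 zł × 10% = 69825 zł

69825 zł > 56660 zł, so the tentative minimum tax is the binding amount.

69825 zł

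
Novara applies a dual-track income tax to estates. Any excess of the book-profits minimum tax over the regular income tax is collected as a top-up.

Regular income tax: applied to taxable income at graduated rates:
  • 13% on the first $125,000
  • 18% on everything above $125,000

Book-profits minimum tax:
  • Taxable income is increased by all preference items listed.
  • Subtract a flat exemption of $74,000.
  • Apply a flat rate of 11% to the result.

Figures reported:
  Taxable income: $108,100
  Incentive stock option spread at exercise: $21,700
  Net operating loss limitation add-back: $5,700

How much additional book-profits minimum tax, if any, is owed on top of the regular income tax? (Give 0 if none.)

Book-profits minimum tax:
  Adjusted income: $108,100 + $21,700 + $5,700 = $135,500
  Less exemption $74,000 → base $61,500
  $61,500 × 11% = $6,765

Regular income tax:
  $108,100 × 13% = $14,053

$6,765 ≤ $14,053, so no add-on is due.

$0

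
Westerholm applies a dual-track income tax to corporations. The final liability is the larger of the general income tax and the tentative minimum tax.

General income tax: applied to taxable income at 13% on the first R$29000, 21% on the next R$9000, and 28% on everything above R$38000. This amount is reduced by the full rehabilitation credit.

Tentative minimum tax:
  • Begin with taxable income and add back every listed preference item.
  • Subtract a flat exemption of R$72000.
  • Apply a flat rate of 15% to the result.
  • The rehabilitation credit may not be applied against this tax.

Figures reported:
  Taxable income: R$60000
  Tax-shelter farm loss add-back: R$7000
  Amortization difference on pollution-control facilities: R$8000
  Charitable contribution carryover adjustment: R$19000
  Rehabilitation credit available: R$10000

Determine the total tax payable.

General income tax:
  R$29000 × 13% = R$3770
  R$9000 × 21% = R$1890
  R$22000 × 28% = R$6160
  → R$11820
  Less rehabilitation credit R$10000 → R$1820

Tentative minimum tax:
  Adjusted income: R$60000 + R$7000 + R$8000 + R$19000 = R$94000
  Less exemption R$72000 → base R$22000
  R$22000 × 15% = R$3300

R$3300 > R$1820, so the tentative minimum tax is the binding amount.

R$3300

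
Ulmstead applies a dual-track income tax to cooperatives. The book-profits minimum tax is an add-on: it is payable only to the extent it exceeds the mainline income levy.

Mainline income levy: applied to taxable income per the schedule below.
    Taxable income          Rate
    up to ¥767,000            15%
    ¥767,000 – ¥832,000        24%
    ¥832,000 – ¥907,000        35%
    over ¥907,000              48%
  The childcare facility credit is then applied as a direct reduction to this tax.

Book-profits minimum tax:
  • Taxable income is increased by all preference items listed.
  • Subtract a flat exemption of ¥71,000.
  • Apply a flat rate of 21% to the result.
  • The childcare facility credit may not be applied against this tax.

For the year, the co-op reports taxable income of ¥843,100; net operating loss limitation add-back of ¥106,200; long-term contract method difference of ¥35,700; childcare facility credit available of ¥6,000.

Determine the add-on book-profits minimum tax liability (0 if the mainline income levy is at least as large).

¥63,405

Mainline income levy:
  ¥767,000 × 15% = ¥115,050
  ¥65,000 × 24% = ¥15,600
  ¥11,100 × 35% = ¥3,885
  → ¥134,535
  Less childcare facility credit ¥6,000 → ¥128,535

Book-profits minimum tax:
  Adjusted income: ¥843,100 + ¥106,200 + ¥35,700 = ¥985,000
  Less exemption ¥71,000 → base ¥914,000
  ¥914,000 × 21% = ¥191,940

Excess of book-profits minimum tax over mainline income levy: ¥191,940 − ¥128,535 = ¥63,405.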